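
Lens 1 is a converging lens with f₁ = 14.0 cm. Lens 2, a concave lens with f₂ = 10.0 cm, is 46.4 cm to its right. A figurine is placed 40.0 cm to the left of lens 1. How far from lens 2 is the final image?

7.13 cm

Lens 1: 1/d_i1 = 1/f₁ − 1/d_o1 = 1/(14.0) − 1/(40.0) = 0.04643, so d_i1 = 21.54 cm.
The intermediate image is 21.54 cm to the right of lens 1, which is 46.4 − (21.54) = 24.86 cm to the left of lens 2, so d_o2 = +24.86 cm.
Lens 2 is diverging, so f₂ = −10.0 cm.
Lens 2: 1/d_i2 = 1/f₂ − 1/d_o2 = 1/(-10.0) − 1/(24.86) = -0.1402, so d_i2 = -7.13 cm.
The final image is virtual, 7.13 cm to the left of lens 2 (overall magnification ≈ -0.15).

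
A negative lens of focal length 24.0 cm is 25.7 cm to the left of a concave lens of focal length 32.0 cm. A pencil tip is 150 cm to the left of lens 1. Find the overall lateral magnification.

m = +0.0563

f₁ = −24.0 cm (diverging).
Lens 1: 1/d_i1 = 1/(-24.0) − 1/(150) = -0.04833, so d_i1 = -20.69 cm; m₁ = −d_i1/d_o1 = +0.1379.
d_o2 = 25.7 − (-20.69) = 46.39 cm.
f₂ = −32.0 cm (diverging).
Lens 2: 1/d_i2 = 1/(-32.0) − 1/(46.39) = -0.05281, so d_i2 = -18.94 cm; m₂ = −d_i2/d_o2 = +0.4082.
m = m₁·m₂ = (+0.1379)(+0.4082) = +0.0563.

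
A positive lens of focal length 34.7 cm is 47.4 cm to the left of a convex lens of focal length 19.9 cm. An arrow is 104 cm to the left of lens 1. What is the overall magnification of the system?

m = -0.405

Lens 1: 1/d_i1 = 1/(34.7) − 1/(104) = 0.01920, so d_i1 = 52.08 cm; m₁ = −d_i1/d_o1 = -0.5008.
d_o2 = 47.4 − (52.08) = -4.680 cm (virtual object).
Lens 2: 1/d_i2 = 1/(19.9) − 1/(-4.680) = 0.2639, so d_i2 = 3.789 cm; m₂ = −d_i2/d_o2 = +0.8096.
m = m₁·m₂ = (-0.5008)(+0.8096) = -0.405.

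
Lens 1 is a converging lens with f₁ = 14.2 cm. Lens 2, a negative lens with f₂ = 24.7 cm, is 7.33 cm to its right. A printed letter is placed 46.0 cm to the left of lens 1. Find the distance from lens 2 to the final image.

Lens 1: 1/d_i1 = 1/f₁ − 1/d_o1 = 1/(14.2) − 1/(46.0) = 0.04868, so d_i1 = 20.54 cm.
The intermediate image is 20.54 cm to the right of lens 1, which lies 13.21 cm to the right of lens 2 — a virtual object — so d_o2 = −13.21 cm.
Lens 2 is diverging, so f₂ = −24.7 cm.
Lens 2: 1/d_i2 = 1/f₂ − 1/d_o2 = 1/(-24.7) − 1/(-13.21) = 0.03521, so d_i2 = 28.4 cm.
The final image is real, 28.4 cm to the right of lens 2 (overall magnification ≈ -0.96).

28.4 cm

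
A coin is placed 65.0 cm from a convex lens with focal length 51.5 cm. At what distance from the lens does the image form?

248 cm

Thin-lens equation: 1/q = 1/f − 1/p = 1/(51.50) − 1/(65.0) = 0.01942 − 0.01538 = 0.004033, so q = 248 cm.
The image is real, inverted and enlarged, on the far side of the lens.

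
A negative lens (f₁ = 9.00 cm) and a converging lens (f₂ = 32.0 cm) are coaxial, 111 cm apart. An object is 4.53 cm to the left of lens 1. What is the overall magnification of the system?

m = -0.260

f₁ = −9.00 cm (diverging).
Lens 1: 1/d_i1 = 1/(-9.00) − 1/(4.53) = -0.3319, so d_i1 = -3.013 cm; m₁ = −d_i1/d_o1 = +0.6651.
d_o2 = 111 − (-3.013) = 114.0 cm.
Lens 2: 1/d_i2 = 1/(32.0) − 1/(114.0) = 0.02248, so d_i2 = 44.49 cm; m₂ = −d_i2/d_o2 = -0.3902.
m = m₁·m₂ = (+0.6651)(-0.3902) = -0.260.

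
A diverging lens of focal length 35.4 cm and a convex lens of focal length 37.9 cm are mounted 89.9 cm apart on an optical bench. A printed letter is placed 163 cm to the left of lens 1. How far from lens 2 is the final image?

Lens 1 is diverging, so f₁ = −35.4 cm.
Lens 1: 1/d_i1 = 1/f₁ − 1/d_o1 = 1/(-35.4) − 1/(163) = -0.03438, so d_i1 = -29.08 cm.
The intermediate image is 29.08 cm to the left of lens 1 (virtual), which is 89.9 − (-29.08) = 119.0 cm to the left of lens 2, so d_o2 = +119.0 cm.
Lens 2: 1/d_i2 = 1/f₂ − 1/d_o2 = 1/(37.9) − 1/(119.0) = 0.01798, so d_i2 = 55.6 cm.
The final image is real, 55.6 cm to the right of lens 2 (overall magnification ≈ -0.083).

55.6 cm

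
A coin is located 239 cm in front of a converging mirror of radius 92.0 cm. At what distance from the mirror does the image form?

f = R/2 = 92.0/2 = 46.00 cm.
Mirror equation: 1/s_i = 1/f − 1/s_o = 1/(46.00) − 1/(239) = 0.02174 − 0.004184 = 0.01756, so s_i = 57.0 cm.
The image is real, inverted and reduced, in front of the mirror.

57.0 cm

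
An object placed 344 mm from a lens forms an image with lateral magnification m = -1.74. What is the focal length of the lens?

f = 218 mm (converging)

m = −d_i/d_o ⇒ d_i = −m·d_o = −(-1.74)·(344) = 598.6 mm.
1/f = 1/d_o + 1/d_i = 1/(344) + 1/(598.6) = 0.004578, so f = 218 mm.
Since f is positive, the lens is converging.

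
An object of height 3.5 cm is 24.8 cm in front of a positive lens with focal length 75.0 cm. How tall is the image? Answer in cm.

5.23 cm

1/d_i = 1/f − 1/d_o = 1/(75.00) − 1/(24.8) = -0.02699, so d_i = -37.05 cm.
m = −d_i/d_o = +1.494.
|h_i| = |m|·h_o = 1.494 × 3.5 = 5.23 cm. The image is virtual, upright and enlarged, on the same side as the object.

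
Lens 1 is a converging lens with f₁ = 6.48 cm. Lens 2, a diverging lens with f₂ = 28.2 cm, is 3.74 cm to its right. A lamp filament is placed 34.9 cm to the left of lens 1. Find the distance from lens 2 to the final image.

Lens 1: 1/d_i1 = 1/f₁ − 1/d_o1 = 1/(6.48) − 1/(34.9) = 0.1257, so d_i1 = 7.957 cm.
The intermediate image is 7.957 cm to the right of lens 1, which lies 4.217 cm to the right of lens 2 — a virtual object — so d_o2 = −4.217 cm.
Lens 2 is diverging, so f₂ = −28.2 cm.
Lens 2: 1/d_i2 = 1/f₂ − 1/d_o2 = 1/(-28.2) − 1/(-4.217) = 0.2017, so d_i2 = 4.96 cm.
The final image is real, 4.96 cm to the right of lens 2 (overall magnification ≈ -0.27).

4.96 cm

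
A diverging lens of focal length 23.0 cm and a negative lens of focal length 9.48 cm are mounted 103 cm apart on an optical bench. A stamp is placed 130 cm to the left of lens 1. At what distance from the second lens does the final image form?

8.80 cm

Lens 1 is diverging, so f₁ = −23.0 cm.
Lens 1: 1/d_i1 = 1/f₁ − 1/d_o1 = 1/(-23.0) − 1/(130) = -0.05117, so d_i1 = -19.54 cm.
The intermediate image is 19.54 cm to the left of lens 1 (virtual), which is 103 − (-19.54) = 122.5 cm to the left of lens 2, so d_o2 = +122.5 cm.
Lens 2 is diverging, so f₂ = −9.48 cm.
Lens 2: 1/d_i2 = 1/f₂ − 1/d_o2 = 1/(-9.48) − 1/(122.5) = -0.1136, so d_i2 = -8.80 cm.
The final image is virtual, 8.80 cm to the left of lens 2 (overall magnification ≈ 0.011).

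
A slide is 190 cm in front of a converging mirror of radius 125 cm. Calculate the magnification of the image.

f = R/2 = 125/2 = 62.50 cm.
1/d_i = 1/f − 1/d_o = 1/(62.50) − 1/(190) = 0.01074, so d_i = 93.14 cm.
m = −d_i/d_o = −(93.14)/(190) = -0.490.
The image is real, inverted and reduced, in front of the mirror.

m = -0.490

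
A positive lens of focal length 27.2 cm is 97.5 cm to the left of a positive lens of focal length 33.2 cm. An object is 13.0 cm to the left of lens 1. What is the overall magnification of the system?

Lens 1: 1/d_i1 = 1/(27.2) − 1/(13.0) = -0.04016, so d_i1 = -24.90 cm; m₁ = −d_i1/d_o1 = +1.915.
d_o2 = 97.5 − (-24.90) = 122.4 cm.
Lens 2: 1/d_i2 = 1/(33.2) − 1/(122.4) = 0.02195, so d_i2 = 45.56 cm; m₂ = −d_i2/d_o2 = -0.3722.
m = m₁·m₂ = (+1.915)(-0.3722) = -0.713.

m = -0.713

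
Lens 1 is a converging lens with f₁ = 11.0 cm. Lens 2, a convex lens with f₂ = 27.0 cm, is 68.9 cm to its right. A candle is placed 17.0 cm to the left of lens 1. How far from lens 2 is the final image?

94.9 cm

Lens 1: 1/d_i1 = 1/f₁ − 1/d_o1 = 1/(11.0) − 1/(17.0) = 0.03209, so d_i1 = 31.17 cm.
The intermediate image is 31.17 cm to the right of lens 1, which is 68.9 − (31.17) = 37.73 cm to the left of lens 2, so d_o2 = +37.73 cm.
Lens 2: 1/d_i2 = 1/f₂ − 1/d_o2 = 1/(27.0) − 1/(37.73) = 0.01053, so d_i2 = 94.9 cm.
The final image is real, 94.9 cm to the right of lens 2 (overall magnification ≈ 4.6).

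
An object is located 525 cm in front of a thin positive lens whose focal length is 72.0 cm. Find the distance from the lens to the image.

Thin-lens equation: 1/d_i = 1/f − 1/d_o = 1/(72.00) − 1/(525) = 0.01389 − 0.001905 = 0.01198, so d_i = 83.4 cm.
The image is real, inverted and reduced, on the far side of the lens.

83.4 cm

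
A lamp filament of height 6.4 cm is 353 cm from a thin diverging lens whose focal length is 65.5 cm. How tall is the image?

1.00 cm

For a diverging lens, f = -65.5 cm.
1/d_i = 1/f − 1/d_o = 1/(-65.50) − 1/(353) = -0.01810, so d_i = -55.25 cm.
m = −d_i/d_o = +0.1565.
|h_i| = |m|·h_o = 0.1565 × 6.4 = 1.00 cm. The image is virtual, upright and reduced, on the same side as the object.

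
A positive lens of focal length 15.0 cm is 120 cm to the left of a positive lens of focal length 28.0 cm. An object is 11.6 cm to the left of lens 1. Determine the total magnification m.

Lens 1: 1/d_i1 = 1/(15.0) − 1/(11.6) = -0.01954, so d_i1 = -51.18 cm; m₁ = −d_i1/d_o1 = +4.412.
d_o2 = 120 − (-51.18) = 171.2 cm.
Lens 2: 1/d_i2 = 1/(28.0) − 1/(171.2) = 0.02987, so d_i2 = 33.47 cm; m₂ = −d_i2/d_o2 = -0.1955.
m = m₁·m₂ = (+4.412)(-0.1955) = -0.863.

m = -0.863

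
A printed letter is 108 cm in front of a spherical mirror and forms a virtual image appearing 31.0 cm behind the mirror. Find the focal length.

f = -43.5 cm (convex)

Virtual image ⇒ d_i = −31.0 cm.
1/f = 1/d_o + 1/d_i = 1/(108) + 1/(-31.0) = -0.02300, so f = -43.5 cm.
Since f is negative, the spherical mirror is convex.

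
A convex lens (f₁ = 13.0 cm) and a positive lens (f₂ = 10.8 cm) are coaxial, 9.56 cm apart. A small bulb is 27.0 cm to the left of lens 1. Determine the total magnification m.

m = -0.381

Lens 1: 1/d_i1 = 1/(13.0) − 1/(27.0) = 0.03989, so d_i1 = 25.07 cm; m₁ = −d_i1/d_o1 = -0.9285.
d_o2 = 9.56 − (25.07) = -15.51 cm (virtual object).
Lens 2: 1/d_i2 = 1/(10.8) − 1/(-15.51) = 0.1571, so d_i2 = 6.367 cm; m₂ = −d_i2/d_o2 = +0.4105.
m = m₁·m₂ = (-0.9285)(+0.4105) = -0.381.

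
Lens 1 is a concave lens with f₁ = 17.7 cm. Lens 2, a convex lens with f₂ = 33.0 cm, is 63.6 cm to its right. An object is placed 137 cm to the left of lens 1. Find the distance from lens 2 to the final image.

Lens 1 is diverging, so f₁ = −17.7 cm.
Lens 1: 1/d_i1 = 1/f₁ − 1/d_o1 = 1/(-17.7) − 1/(137) = -0.06380, so d_i1 = -15.67 cm.
The intermediate image is 15.67 cm to the left of lens 1 (virtual), which is 63.6 − (-15.67) = 79.27 cm to the left of lens 2, so d_o2 = +79.27 cm.
Lens 2: 1/d_i2 = 1/f₂ − 1/d_o2 = 1/(33.0) − 1/(79.27) = 0.01769, so d_i2 = 56.5 cm.
The final image is real, 56.5 cm to the right of lens 2 (overall magnification ≈ -0.082).

56.5 cm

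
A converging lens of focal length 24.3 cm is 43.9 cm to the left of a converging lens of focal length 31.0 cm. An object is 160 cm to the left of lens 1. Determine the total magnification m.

m = -0.352

Lens 1: 1/d_i1 = 1/(24.3) − 1/(160) = 0.03490, so d_i1 = 28.65 cm; m₁ = −d_i1/d_o1 = -0.1791.
d_o2 = 43.9 − (28.65) = 15.25 cm.
Lens 2: 1/d_i2 = 1/(31.0) − 1/(15.25) = -0.03332, so d_i2 = -30.02 cm; m₂ = −d_i2/d_o2 = +1.968.
m = m₁·m₂ = (-0.1791)(+1.968) = -0.352.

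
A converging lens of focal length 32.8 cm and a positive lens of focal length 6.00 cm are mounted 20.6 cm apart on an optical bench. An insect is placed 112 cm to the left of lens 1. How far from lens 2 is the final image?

4.87 cm

Lens 1: 1/d_i1 = 1/f₁ − 1/d_o1 = 1/(32.8) − 1/(112) = 0.02156, so d_i1 = 46.38 cm.
The intermediate image is 46.38 cm to the right of lens 1, which lies 25.78 cm to the right of lens 2 — a virtual object — so d_o2 = −25.78 cm.
Lens 2: 1/d_i2 = 1/f₂ − 1/d_o2 = 1/(6.00) − 1/(-25.78) = 0.2055, so d_i2 = 4.87 cm.
The final image is real, 4.87 cm to the right of lens 2 (overall magnification ≈ -0.078).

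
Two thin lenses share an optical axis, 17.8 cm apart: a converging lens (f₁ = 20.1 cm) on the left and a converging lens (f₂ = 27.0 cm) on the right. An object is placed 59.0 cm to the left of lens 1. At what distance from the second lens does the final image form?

Lens 1: 1/d_i1 = 1/f₁ − 1/d_o1 = 1/(20.1) − 1/(59.0) = 0.03280, so d_i1 = 30.49 cm.
The intermediate image is 30.49 cm to the right of lens 1, which lies 12.69 cm to the right of lens 2 — a virtual object — so d_o2 = −12.69 cm.
Lens 2: 1/d_i2 = 1/f₂ − 1/d_o2 = 1/(27.0) − 1/(-12.69) = 0.1158, so d_i2 = 8.63 cm.
The final image is real, 8.63 cm to the right of lens 2 (overall magnification ≈ -0.35).

8.63 cm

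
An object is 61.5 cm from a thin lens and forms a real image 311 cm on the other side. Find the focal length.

Real image ⇒ d_i = +311 cm.
1/f = 1/d_o + 1/d_i = 1/(61.5) + 1/(311) = 0.01948, so f = 51.3 cm.
Since f is positive, the thin lens is converging.

f = 51.3 cm (converging)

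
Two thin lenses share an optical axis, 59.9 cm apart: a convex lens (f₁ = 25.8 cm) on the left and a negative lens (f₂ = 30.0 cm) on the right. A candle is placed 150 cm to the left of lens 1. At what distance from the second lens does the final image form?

Lens 1: 1/d_i1 = 1/f₁ − 1/d_o1 = 1/(25.8) − 1/(150) = 0.03209, so d_i1 = 31.16 cm.
The intermediate image is 31.16 cm to the right of lens 1, which is 59.9 − (31.16) = 28.74 cm to the left of lens 2, so d_o2 = +28.74 cm.
Lens 2 is diverging, so f₂ = −30.0 cm.
Lens 2: 1/d_i2 = 1/f₂ − 1/d_o2 = 1/(-30.0) − 1/(28.74) = -0.06813, so d_i2 = -14.7 cm.
The final image is virtual, 14.7 cm to the left of lens 2 (overall magnification ≈ -0.11).

14.7 cm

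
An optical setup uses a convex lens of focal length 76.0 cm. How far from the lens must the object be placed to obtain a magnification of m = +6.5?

64.3 cm

m = −d_i/d_o ⇒ d_i = −m·d_o.
1/f = 1/d_o + 1/d_i = 1/d_o − 1/(m·d_o) = (1 − 1/m)/d_o, so d_o = f(1 − 1/m) = (76.00)(1 − 1/(+6.5)) = 64.3 cm.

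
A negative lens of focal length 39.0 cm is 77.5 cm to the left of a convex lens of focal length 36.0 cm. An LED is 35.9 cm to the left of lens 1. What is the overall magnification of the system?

m = -0.311

f₁ = −39.0 cm (diverging).
Lens 1: 1/d_i1 = 1/(-39.0) − 1/(35.9) = -0.05350, so d_i1 = -18.69 cm; m₁ = −d_i1/d_o1 = +0.5206.
d_o2 = 77.5 − (-18.69) = 96.19 cm.
Lens 2: 1/d_i2 = 1/(36.0) − 1/(96.19) = 0.01738, so d_i2 = 57.53 cm; m₂ = −d_i2/d_o2 = -0.5981.
m = m₁·m₂ = (+0.5206)(-0.5981) = -0.311.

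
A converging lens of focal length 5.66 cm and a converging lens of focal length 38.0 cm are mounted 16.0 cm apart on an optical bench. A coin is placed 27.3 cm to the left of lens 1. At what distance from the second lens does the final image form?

Lens 1: 1/d_i1 = 1/f₁ − 1/d_o1 = 1/(5.66) − 1/(27.3) = 0.1400, so d_i1 = 7.140 cm.
The intermediate image is 7.140 cm to the right of lens 1, which is 16.0 − (7.140) = 8.860 cm to the left of lens 2, so d_o2 = +8.860 cm.
Lens 2: 1/d_i2 = 1/f₂ − 1/d_o2 = 1/(38.0) − 1/(8.860) = -0.08655, so d_i2 = -11.6 cm.
The final image is virtual, 11.6 cm to the left of lens 2 (overall magnification ≈ -0.34).

11.6 cm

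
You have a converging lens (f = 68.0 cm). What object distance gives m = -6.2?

79.0 cm

m = −d_i/d_o ⇒ d_i = −m·d_o.
1/f = 1/d_o + 1/d_i = 1/d_o − 1/(m·d_o) = (1 − 1/m)/d_o, so d_o = f(1 − 1/m) = (68.00)(1 − 1/(-6.2)) = 79.0 cm.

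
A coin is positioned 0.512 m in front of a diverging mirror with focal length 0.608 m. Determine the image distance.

For a diverging mirror, f = -0.608 m.
Mirror equation: 1/s_i = 1/f − 1/s_o = 1/(-0.6080) − 1/(0.512) = -1.645 − 1.953 = -3.598, so s_i = -0.278 m.
The image is virtual, upright and reduced, behind the mirror.

0.278 m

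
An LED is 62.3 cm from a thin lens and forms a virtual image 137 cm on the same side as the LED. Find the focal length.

Virtual image ⇒ d_i = −137 cm.
1/f = 1/d_o + 1/d_i = 1/(62.3) + 1/(-137) = 0.008752, so f = 114 cm.
Since f is positive, the thin lens is converging.

f = 114 cm (converging)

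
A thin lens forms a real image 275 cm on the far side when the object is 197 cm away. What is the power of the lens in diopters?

P = +0.871 D

d_i = +275 cm.
1/f = 1/d_o + 1/d_i = 1/(197) + 1/(275) = 0.008713 cm⁻¹.
f = 114.8 cm = 1.148 m, so P = 1/f = +0.871 D.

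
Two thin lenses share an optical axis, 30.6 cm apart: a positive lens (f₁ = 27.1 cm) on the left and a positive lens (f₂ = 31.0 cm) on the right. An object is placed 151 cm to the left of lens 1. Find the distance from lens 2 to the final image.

2.25 cm

Lens 1: 1/d_i1 = 1/f₁ − 1/d_o1 = 1/(27.1) − 1/(151) = 0.03028, so d_i1 = 33.03 cm.
The intermediate image is 33.03 cm to the right of lens 1, which lies 2.430 cm to the right of lens 2 — a virtual object — so d_o2 = −2.430 cm.
Lens 2: 1/d_i2 = 1/f₂ − 1/d_o2 = 1/(31.0) − 1/(-2.430) = 0.4438, so d_i2 = 2.25 cm.
The final image is real, 2.25 cm to the right of lens 2 (overall magnification ≈ -0.20).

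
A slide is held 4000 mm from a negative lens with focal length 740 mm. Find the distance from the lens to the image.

For a negative lens, f = -740 mm.
Thin-lens equation: 1/v = 1/f − 1/u = 1/(-740.0) − 1/(4000) = -0.001351 − 0.0002500 = -0.001601, so v = -624 mm.
The image is virtual, upright and reduced, on the same side as the object.

624 mm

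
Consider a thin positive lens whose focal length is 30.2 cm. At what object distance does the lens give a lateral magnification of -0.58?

82.3 cm

m = −d_i/d_o ⇒ d_i = −m·d_o.
1/f = 1/d_o + 1/d_i = 1/d_o − 1/(m·d_o) = (1 − 1/m)/d_o, so d_o = f(1 − 1/m) = (30.20)(1 − 1/(-0.58)) = 82.3 cm.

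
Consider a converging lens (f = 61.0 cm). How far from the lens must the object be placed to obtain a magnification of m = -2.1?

m = −d_i/d_o ⇒ d_i = −m·d_o.
1/f = 1/d_o + 1/d_i = 1/d_o − 1/(m·d_o) = (1 − 1/m)/d_o, so d_o = f(1 − 1/m) = (61.00)(1 − 1/(-2.1)) = 90.0 cm.

90.0 cm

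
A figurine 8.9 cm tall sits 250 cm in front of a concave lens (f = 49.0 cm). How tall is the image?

For a concave lens, f = -49.0 cm.
1/d_i = 1/f − 1/d_o = 1/(-49.00) − 1/(250) = -0.02441, so d_i = -40.97 cm.
m = −d_i/d_o = +0.1639.
|h_i| = |m|·h_o = 0.1639 × 8.9 = 1.46 cm. The image is virtual, upright and reduced, on the same side as the object.

1.46 cm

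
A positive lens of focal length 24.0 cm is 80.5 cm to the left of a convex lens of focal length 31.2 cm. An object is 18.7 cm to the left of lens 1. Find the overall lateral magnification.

Lens 1: 1/d_i1 = 1/(24.0) − 1/(18.7) = -0.01181, so d_i1 = -84.68 cm; m₁ = −d_i1/d_o1 = +4.528.
d_o2 = 80.5 − (-84.68) = 165.2 cm.
Lens 2: 1/d_i2 = 1/(31.2) − 1/(165.2) = 0.02600, so d_i2 = 38.46 cm; m₂ = −d_i2/d_o2 = -0.2328.
m = m₁·m₂ = (+4.528)(-0.2328) = -1.05.

m = -1.05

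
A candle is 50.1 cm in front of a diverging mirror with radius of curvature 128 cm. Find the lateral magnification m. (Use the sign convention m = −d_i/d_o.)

f = R/2 = 128/2 = 64.00 cm; for a diverging mirror, f = -64.00 cm.
1/d_i = 1/f − 1/d_o = 1/(-64.00) − 1/(50.1) = -0.03559, so d_i = -28.10 cm.
m = −d_i/d_o = −(-28.10)/(50.1) = +0.561.
The image is virtual, upright and reduced, behind the mirror.

m = +0.561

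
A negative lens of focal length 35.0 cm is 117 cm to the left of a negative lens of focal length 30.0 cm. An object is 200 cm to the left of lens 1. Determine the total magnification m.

m = +0.0253

f₁ = −35.0 cm (diverging).
Lens 1: 1/d_i1 = 1/(-35.0) − 1/(200) = -0.03357, so d_i1 = -29.79 cm; m₁ = −d_i1/d_o1 = +0.1489.
d_o2 = 117 − (-29.79) = 146.8 cm.
f₂ = −30.0 cm (diverging).
Lens 2: 1/d_i2 = 1/(-30.0) − 1/(146.8) = -0.04015, so d_i2 = -24.91 cm; m₂ = −d_i2/d_o2 = +0.1697.
m = m₁·m₂ = (+0.1489)(+0.1697) = +0.0253.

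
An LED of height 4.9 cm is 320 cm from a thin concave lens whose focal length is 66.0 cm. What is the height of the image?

0.838 cm

For a concave lens, f = -66.0 cm.
1/d_i = 1/f − 1/d_o = 1/(-66.00) − 1/(320) = -0.01828, so d_i = -54.72 cm.
m = −d_i/d_o = +0.1710.
|h_i| = |m|·h_o = 0.1710 × 4.9 = 0.838 cm. The image is virtual, upright and reduced, on the same side as the object.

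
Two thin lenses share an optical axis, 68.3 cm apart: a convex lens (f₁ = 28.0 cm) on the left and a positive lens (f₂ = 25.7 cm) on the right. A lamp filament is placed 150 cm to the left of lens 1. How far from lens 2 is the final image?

Lens 1: 1/d_i1 = 1/f₁ − 1/d_o1 = 1/(28.0) − 1/(150) = 0.02905, so d_i1 = 34.43 cm.
The intermediate image is 34.43 cm to the right of lens 1, which is 68.3 − (34.43) = 33.87 cm to the left of lens 2, so d_o2 = +33.87 cm.
Lens 2: 1/d_i2 = 1/f₂ − 1/d_o2 = 1/(25.7) − 1/(33.87) = 0.009386, so d_i2 = 107 cm.
The final image is real, 107 cm to the right of lens 2 (overall magnification ≈ 0.72).

107 cm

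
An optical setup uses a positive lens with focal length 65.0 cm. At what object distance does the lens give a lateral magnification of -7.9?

73.2 cm

m = −d_i/d_o ⇒ d_i = −m·d_o.
1/f = 1/d_o + 1/d_i = 1/d_o − 1/(m·d_o) = (1 − 1/m)/d_o, so d_o = f(1 − 1/m) = (65.00)(1 − 1/(-7.9)) = 73.2 cm.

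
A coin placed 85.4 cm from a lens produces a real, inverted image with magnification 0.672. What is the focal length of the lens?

m = −d_i/d_o ⇒ d_i = −m·d_o = −(-0.672)·(85.4) = 57.39 cm.
1/f = 1/d_o + 1/d_i = 1/(85.4) + 1/(57.39) = 0.02913, so f = 34.3 cm.
Since f is positive, the lens is converging.

f = 34.3 cm (converging)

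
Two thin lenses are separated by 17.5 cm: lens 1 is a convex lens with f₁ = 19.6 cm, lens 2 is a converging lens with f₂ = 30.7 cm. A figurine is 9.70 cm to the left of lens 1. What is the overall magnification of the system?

m = -10.1

Lens 1: 1/d_i1 = 1/(19.6) − 1/(9.70) = -0.05207, so d_i1 = -19.20 cm; m₁ = −d_i1/d_o1 = +1.979.
d_o2 = 17.5 − (-19.20) = 36.70 cm.
Lens 2: 1/d_i2 = 1/(30.7) − 1/(36.70) = 0.005325, so d_i2 = 187.8 cm; m₂ = −d_i2/d_o2 = -5.117.
m = m₁·m₂ = (+1.979)(-5.117) = -10.1.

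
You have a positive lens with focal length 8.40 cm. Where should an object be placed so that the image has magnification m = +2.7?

5.29 cm

m = −d_i/d_o ⇒ d_i = −m·d_o.
1/f = 1/d_o + 1/d_i = 1/d_o − 1/(m·d_o) = (1 − 1/m)/d_o, so d_o = f(1 − 1/m) = (8.400)(1 − 1/(+2.7)) = 5.29 cm.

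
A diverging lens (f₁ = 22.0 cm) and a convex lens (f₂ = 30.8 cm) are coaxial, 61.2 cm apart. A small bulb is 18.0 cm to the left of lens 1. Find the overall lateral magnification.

m = -0.420

f₁ = −22.0 cm (diverging).
Lens 1: 1/d_i1 = 1/(-22.0) − 1/(18.0) = -0.1010, so d_i1 = -9.900 cm; m₁ = −d_i1/d_o1 = +0.5500.
d_o2 = 61.2 − (-9.900) = 71.10 cm.
Lens 2: 1/d_i2 = 1/(30.8) − 1/(71.10) = 0.01840, so d_i2 = 54.34 cm; m₂ = −d_i2/d_o2 = -0.7643.
m = m₁·m₂ = (+0.5500)(-0.7643) = -0.420.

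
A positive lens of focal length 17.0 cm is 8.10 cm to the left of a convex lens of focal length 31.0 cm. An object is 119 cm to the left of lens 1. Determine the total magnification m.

Lens 1: 1/d_i1 = 1/(17.0) − 1/(119) = 0.05042, so d_i1 = 19.83 cm; m₁ = −d_i1/d_o1 = -0.1666.
d_o2 = 8.10 − (19.83) = -11.73 cm (virtual object).
Lens 2: 1/d_i2 = 1/(31.0) − 1/(-11.73) = 0.1175, so d_i2 = 8.510 cm; m₂ = −d_i2/d_o2 = +0.7255.
m = m₁·m₂ = (-0.1666)(+0.7255) = -0.121.

m = -0.121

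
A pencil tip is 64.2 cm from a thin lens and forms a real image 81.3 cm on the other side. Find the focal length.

f = 35.9 cm (converging)

Real image ⇒ d_i = +81.3 cm.
1/f = 1/d_o + 1/d_i = 1/(64.2) + 1/(81.3) = 0.02788, so f = 35.9 cm.
Since f is positive, the thin lens is converging.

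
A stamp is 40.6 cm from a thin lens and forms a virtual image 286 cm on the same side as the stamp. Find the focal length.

f = 47.3 cm (converging)

Virtual image ⇒ d_i = −286 cm.
1/f = 1/d_o + 1/d_i = 1/(40.6) + 1/(-286) = 0.02113, so f = 47.3 cm.
Since f is positive, the thin lens is converging.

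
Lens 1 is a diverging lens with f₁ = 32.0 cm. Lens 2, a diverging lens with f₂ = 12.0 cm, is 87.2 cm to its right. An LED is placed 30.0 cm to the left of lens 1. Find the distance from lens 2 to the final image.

10.7 cm

Lens 1 is diverging, so f₁ = −32.0 cm.
Lens 1: 1/d_i1 = 1/f₁ − 1/d_o1 = 1/(-32.0) − 1/(30.0) = -0.06458, so d_i1 = -15.48 cm.
The intermediate image is 15.48 cm to the left of lens 1 (virtual), which is 87.2 − (-15.48) = 102.7 cm to the left of lens 2, so d_o2 = +102.7 cm.
Lens 2 is diverging, so f₂ = −12.0 cm.
Lens 2: 1/d_i2 = 1/f₂ − 1/d_o2 = 1/(-12.0) − 1/(102.7) = -0.09307, so d_i2 = -10.7 cm.
The final image is virtual, 10.7 cm to the left of lens 2 (overall magnification ≈ 0.054).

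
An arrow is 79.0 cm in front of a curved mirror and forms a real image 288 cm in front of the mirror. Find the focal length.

Real image ⇒ d_i = +288 cm.
1/f = 1/d_o + 1/d_i = 1/(79.0) + 1/(288) = 0.01613, so f = 62.0 cm.
Since f is positive, the curved mirror is concave.

f = 62.0 cm (concave)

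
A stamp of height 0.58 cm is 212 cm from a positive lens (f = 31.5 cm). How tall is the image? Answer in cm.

0.101 cm

1/d_i = 1/f − 1/d_o = 1/(31.50) − 1/(212) = 0.02703, so d_i = 37.00 cm.
m = −d_i/d_o = -0.1745.
|h_i| = |m|·h_o = 0.1745 × 0.58 = 0.101 cm. The image is real, inverted and reduced, on the far side of the lens.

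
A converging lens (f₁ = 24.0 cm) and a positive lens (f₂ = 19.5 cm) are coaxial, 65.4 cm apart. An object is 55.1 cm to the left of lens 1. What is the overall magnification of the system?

Lens 1: 1/d_i1 = 1/(24.0) − 1/(55.1) = 0.02352, so d_i1 = 42.52 cm; m₁ = −d_i1/d_o1 = -0.7717.
d_o2 = 65.4 − (42.52) = 22.88 cm.
Lens 2: 1/d_i2 = 1/(19.5) − 1/(22.88) = 0.007576, so d_i2 = 132.0 cm; m₂ = −d_i2/d_o2 = -5.769.
m = m₁·m₂ = (-0.7717)(-5.769) = +4.45.

m = +4.45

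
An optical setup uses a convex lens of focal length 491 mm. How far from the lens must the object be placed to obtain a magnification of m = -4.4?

m = −d_i/d_o ⇒ d_i = −m·d_o.
1/f = 1/d_o + 1/d_i = 1/d_o − 1/(m·d_o) = (1 − 1/m)/d_o, so d_o = f(1 − 1/m) = (491.0)(1 − 1/(-4.4)) = 603 mm.

603 mm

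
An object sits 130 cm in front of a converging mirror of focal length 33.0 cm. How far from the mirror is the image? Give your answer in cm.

Mirror equation: 1/d_i = 1/f − 1/d_o = 1/(33.00) − 1/(130) = 0.03030 − 0.007692 = 0.02261, so d_i = 44.2 cm.
The image is real, inverted and reduced, in front of the mirror.

44.2 cm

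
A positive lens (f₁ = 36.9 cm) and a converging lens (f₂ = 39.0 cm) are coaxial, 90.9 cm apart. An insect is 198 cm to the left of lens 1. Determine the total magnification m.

Lens 1: 1/d_i1 = 1/(36.9) − 1/(198) = 0.02205, so d_i1 = 45.35 cm; m₁ = −d_i1/d_o1 = -0.2290.
d_o2 = 90.9 − (45.35) = 45.55 cm.
Lens 2: 1/d_i2 = 1/(39.0) − 1/(45.55) = 0.003687, so d_i2 = 271.2 cm; m₂ = −d_i2/d_o2 = -5.954.
m = m₁·m₂ = (-0.2290)(-5.954) = +1.36.

m = +1.36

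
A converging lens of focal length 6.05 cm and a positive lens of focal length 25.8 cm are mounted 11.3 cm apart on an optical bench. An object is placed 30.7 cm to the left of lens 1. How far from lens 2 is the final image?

4.41 cm

Lens 1: 1/d_i1 = 1/f₁ − 1/d_o1 = 1/(6.05) − 1/(30.7) = 0.1327, so d_i1 = 7.535 cm.
The intermediate image is 7.535 cm to the right of lens 1, which is 11.3 − (7.535) = 3.765 cm to the left of lens 2, so d_o2 = +3.765 cm.
Lens 2: 1/d_i2 = 1/f₂ − 1/d_o2 = 1/(25.8) − 1/(3.765) = -0.2268, so d_i2 = -4.41 cm.
The final image is virtual, 4.41 cm to the left of lens 2 (overall magnification ≈ -0.29).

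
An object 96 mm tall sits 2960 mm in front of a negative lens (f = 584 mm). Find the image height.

15.8 mm

For a negative lens, f = -584 mm.
1/d_i = 1/f − 1/d_o = 1/(-584.0) − 1/(2960) = -0.002050, so d_i = -487.8 mm.
m = −d_i/d_o = +0.1648.
|h_i| = |m|·h_o = 0.1648 × 96 = 15.8 mm. The image is virtual, upright and reduced, on the same side as the object.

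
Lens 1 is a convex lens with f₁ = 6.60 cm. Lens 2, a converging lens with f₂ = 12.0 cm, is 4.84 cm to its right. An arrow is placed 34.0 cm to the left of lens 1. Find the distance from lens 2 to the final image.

2.62 cm

Lens 1: 1/d_i1 = 1/f₁ − 1/d_o1 = 1/(6.60) − 1/(34.0) = 0.1221, so d_i1 = 8.190 cm.
The intermediate image is 8.190 cm to the right of lens 1, which lies 3.350 cm to the right of lens 2 — a virtual object — so d_o2 = −3.350 cm.
Lens 2: 1/d_i2 = 1/f₂ − 1/d_o2 = 1/(12.0) − 1/(-3.350) = 0.3818, so d_i2 = 2.62 cm.
The final image is real, 2.62 cm to the right of lens 2 (overall magnification ≈ -0.19).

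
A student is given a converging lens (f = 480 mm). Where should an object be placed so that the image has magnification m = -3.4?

621 mm

m = −d_i/d_o ⇒ d_i = −m·d_o.
1/f = 1/d_o + 1/d_i = 1/d_o − 1/(m·d_o) = (1 − 1/m)/d_o, so d_o = f(1 − 1/m) = (480.0)(1 − 1/(-3.4)) = 621 mm.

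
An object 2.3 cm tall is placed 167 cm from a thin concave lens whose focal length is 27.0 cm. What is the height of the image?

For a concave lens, f = -27.0 cm.
1/d_i = 1/f − 1/d_o = 1/(-27.00) − 1/(167) = -0.04303, so d_i = -23.24 cm.
m = −d_i/d_o = +0.1392.
|h_i| = |m|·h_o = 0.1392 × 2.3 = 0.320 cm. The image is virtual, upright and reduced, on the same side as the object.

0.320 cm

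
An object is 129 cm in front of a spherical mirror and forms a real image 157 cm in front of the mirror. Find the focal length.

f = 70.8 cm (concave)

Real image ⇒ d_i = +157 cm.
1/f = 1/d_o + 1/d_i = 1/(129) + 1/(157) = 0.01412, so f = 70.8 cm.
Since f is positive, the spherical mirror is concave.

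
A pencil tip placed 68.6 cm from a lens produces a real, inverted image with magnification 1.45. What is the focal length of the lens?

m = −d_i/d_o ⇒ d_i = −m·d_o = −(-1.45)·(68.6) = 99.47 cm.
1/f = 1/d_o + 1/d_i = 1/(68.6) + 1/(99.47) = 0.02463, so f = 40.6 cm.
Since f is positive, the lens is converging.

f = 40.6 cm (converging)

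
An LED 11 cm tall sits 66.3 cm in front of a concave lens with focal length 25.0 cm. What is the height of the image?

3.01 cm

For a concave lens, f = -25.0 cm.
1/d_i = 1/f − 1/d_o = 1/(-25.00) − 1/(66.3) = -0.05508, so d_i = -18.15 cm.
m = −d_i/d_o = +0.2738.
|h_i| = |m|·h_o = 0.2738 × 11 = 3.01 cm. The image is virtual, upright and reduced, on the same side as the object.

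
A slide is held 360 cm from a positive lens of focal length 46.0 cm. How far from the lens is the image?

Thin-lens equation: 1/d_i = 1/f − 1/d_o = 1/(46.00) − 1/(360) = 0.02174 − 0.002778 = 0.01896, so d_i = 52.7 cm.
The image is real, inverted and reduced, on the far side of the lens.

52.7 cm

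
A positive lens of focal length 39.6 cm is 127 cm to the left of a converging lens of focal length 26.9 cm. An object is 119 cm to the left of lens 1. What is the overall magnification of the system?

Lens 1: 1/d_i1 = 1/(39.6) − 1/(119) = 0.01685, so d_i1 = 59.35 cm; m₁ = −d_i1/d_o1 = -0.4987.
d_o2 = 127 − (59.35) = 67.65 cm.
Lens 2: 1/d_i2 = 1/(26.9) − 1/(67.65) = 0.02239, so d_i2 = 44.66 cm; m₂ = −d_i2/d_o2 = -0.6601.
m = m₁·m₂ = (-0.4987)(-0.6601) = +0.329.

m = +0.329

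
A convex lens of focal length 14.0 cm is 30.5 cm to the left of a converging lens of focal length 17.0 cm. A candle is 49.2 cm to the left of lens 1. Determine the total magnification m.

m = -1.11

Lens 1: 1/d_i1 = 1/(14.0) − 1/(49.2) = 0.05110, so d_i1 = 19.57 cm; m₁ = −d_i1/d_o1 = -0.3978.
d_o2 = 30.5 − (19.57) = 10.93 cm.
Lens 2: 1/d_i2 = 1/(17.0) − 1/(10.93) = -0.03267, so d_i2 = -30.61 cm; m₂ = −d_i2/d_o2 = +2.801.
m = m₁·m₂ = (-0.3978)(+2.801) = -1.11.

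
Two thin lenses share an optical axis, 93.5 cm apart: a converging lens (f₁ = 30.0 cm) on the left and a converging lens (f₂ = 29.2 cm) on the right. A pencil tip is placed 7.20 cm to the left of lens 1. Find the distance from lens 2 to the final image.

Lens 1: 1/d_i1 = 1/f₁ − 1/d_o1 = 1/(30.0) − 1/(7.20) = -0.1056, so d_i1 = -9.474 cm.
The intermediate image is 9.474 cm to the left of lens 1 (virtual), which is 93.5 − (-9.474) = 103.0 cm to the left of lens 2, so d_o2 = +103.0 cm.
Lens 2: 1/d_i2 = 1/f₂ − 1/d_o2 = 1/(29.2) − 1/(103.0) = 0.02454, so d_i2 = 40.8 cm.
The final image is real, 40.8 cm to the right of lens 2 (overall magnification ≈ -0.52).

40.8 cm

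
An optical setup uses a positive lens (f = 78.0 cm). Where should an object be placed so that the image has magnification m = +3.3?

m = −d_i/d_o ⇒ d_i = −m·d_o.
1/f = 1/d_o + 1/d_i = 1/d_o − 1/(m·d_o) = (1 − 1/m)/d_o, so d_o = f(1 − 1/m) = (78.00)(1 − 1/(+3.3)) = 54.4 cm.

54.4 cm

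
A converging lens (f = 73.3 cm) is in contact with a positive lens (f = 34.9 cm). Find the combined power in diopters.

P₁ = 1/f₁ = 1/(0.733 m) = +1.364 D; P₂ = 1/f₂ = 1/(0.349 m) = +2.865 D.
For thin lenses in contact, P = P₁ + P₂ = (+1.364) + (+2.865) = +4.23 D.

P = +4.23 D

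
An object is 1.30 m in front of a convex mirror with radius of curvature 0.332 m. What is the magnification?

f = R/2 = 0.332/2 = 0.1660 m; for a convex mirror, f = -0.1660 m.
1/d_i = 1/f − 1/d_o = 1/(-0.1660) − 1/(1.30) = -6.793, so d_i = -0.1472 m.
m = −d_i/d_o = −(-0.1472)/(1.30) = +0.113.
The image is virtual, upright and reduced, behind the mirror.

m = +0.113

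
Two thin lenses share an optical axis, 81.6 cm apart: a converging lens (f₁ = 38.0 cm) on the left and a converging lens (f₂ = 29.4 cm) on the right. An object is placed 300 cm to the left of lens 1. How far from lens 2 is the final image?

129 cm

Lens 1: 1/d_i1 = 1/f₁ − 1/d_o1 = 1/(38.0) − 1/(300) = 0.02298, so d_i1 = 43.51 cm.
The intermediate image is 43.51 cm to the right of lens 1, which is 81.6 − (43.51) = 38.09 cm to the left of lens 2, so d_o2 = +38.09 cm.
Lens 2: 1/d_i2 = 1/f₂ − 1/d_o2 = 1/(29.4) − 1/(38.09) = 0.007760, so d_i2 = 129 cm.
The final image is real, 129 cm to the right of lens 2 (overall magnification ≈ 0.49).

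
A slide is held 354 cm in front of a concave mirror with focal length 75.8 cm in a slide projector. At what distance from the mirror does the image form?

Mirror equation: 1/v = 1/f − 1/u = 1/(75.80) − 1/(354) = 0.01319 − 0.002825 = 0.01037, so v = 96.5 cm.
The image is real, inverted and reduced, in front of the mirror.

96.5 cm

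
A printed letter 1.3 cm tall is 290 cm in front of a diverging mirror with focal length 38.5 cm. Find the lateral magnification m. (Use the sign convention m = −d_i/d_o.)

For a diverging mirror, f = -38.5 cm.
1/d_i = 1/f − 1/d_o = 1/(-38.50) − 1/(290) = -0.02942, so d_i = -33.99 cm.
m = −d_i/d_o = −(-33.99)/(290) = +0.117.
The image is virtual, upright and reduced, behind the mirror.

m = +0.117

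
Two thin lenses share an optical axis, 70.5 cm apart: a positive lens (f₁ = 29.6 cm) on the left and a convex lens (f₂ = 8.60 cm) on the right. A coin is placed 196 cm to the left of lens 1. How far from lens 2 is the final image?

11.3 cm

Lens 1: 1/d_i1 = 1/f₁ − 1/d_o1 = 1/(29.6) − 1/(196) = 0.02868, so d_i1 = 34.87 cm.
The intermediate image is 34.87 cm to the right of lens 1, which is 70.5 − (34.87) = 35.63 cm to the left of lens 2, so d_o2 = +35.63 cm.
Lens 2: 1/d_i2 = 1/f₂ − 1/d_o2 = 1/(8.60) − 1/(35.63) = 0.08821, so d_i2 = 11.3 cm.
The final image is real, 11.3 cm to the right of lens 2 (overall magnification ≈ 0.057).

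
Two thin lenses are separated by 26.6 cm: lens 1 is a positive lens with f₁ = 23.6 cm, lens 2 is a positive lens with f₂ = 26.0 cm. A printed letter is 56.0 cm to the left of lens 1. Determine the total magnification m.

Lens 1: 1/d_i1 = 1/(23.6) − 1/(56.0) = 0.02452, so d_i1 = 40.79 cm; m₁ = −d_i1/d_o1 = -0.7284.
d_o2 = 26.6 − (40.79) = -14.19 cm (virtual object).
Lens 2: 1/d_i2 = 1/(26.0) − 1/(-14.19) = 0.1089, so d_i2 = 9.180 cm; m₂ = −d_i2/d_o2 = +0.6469.
m = m₁·m₂ = (-0.7284)(+0.6469) = -0.471.

m = -0.471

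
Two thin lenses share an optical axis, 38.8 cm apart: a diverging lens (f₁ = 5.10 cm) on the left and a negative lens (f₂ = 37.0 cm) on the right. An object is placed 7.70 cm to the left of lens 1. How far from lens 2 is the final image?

19.6 cm

Lens 1 is diverging, so f₁ = −5.10 cm.
Lens 1: 1/d_i1 = 1/f₁ − 1/d_o1 = 1/(-5.10) − 1/(7.70) = -0.3259, so d_i1 = -3.068 cm.
The intermediate image is 3.068 cm to the left of lens 1 (virtual), which is 38.8 − (-3.068) = 41.87 cm to the left of lens 2, so d_o2 = +41.87 cm.
Lens 2 is diverging, so f₂ = −37.0 cm.
Lens 2: 1/d_i2 = 1/f₂ − 1/d_o2 = 1/(-37.0) − 1/(41.87) = -0.05091, so d_i2 = -19.6 cm.
The final image is virtual, 19.6 cm to the left of lens 2 (overall magnification ≈ 0.19).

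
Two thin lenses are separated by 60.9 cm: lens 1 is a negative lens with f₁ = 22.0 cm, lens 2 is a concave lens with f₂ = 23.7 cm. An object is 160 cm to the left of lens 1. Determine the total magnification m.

m = +0.0276

f₁ = −22.0 cm (diverging).
Lens 1: 1/d_i1 = 1/(-22.0) − 1/(160) = -0.05170, so d_i1 = -19.34 cm; m₁ = −d_i1/d_o1 = +0.1209.
d_o2 = 60.9 − (-19.34) = 80.24 cm.
f₂ = −23.7 cm (diverging).
Lens 2: 1/d_i2 = 1/(-23.7) − 1/(80.24) = -0.05466, so d_i2 = -18.30 cm; m₂ = −d_i2/d_o2 = +0.2280.
m = m₁·m₂ = (+0.1209)(+0.2280) = +0.0276.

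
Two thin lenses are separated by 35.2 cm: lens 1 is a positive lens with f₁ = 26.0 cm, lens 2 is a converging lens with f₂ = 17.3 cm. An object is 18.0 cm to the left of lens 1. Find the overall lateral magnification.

Lens 1: 1/d_i1 = 1/(26.0) − 1/(18.0) = -0.01709, so d_i1 = -58.50 cm; m₁ = −d_i1/d_o1 = +3.250.
d_o2 = 35.2 − (-58.50) = 93.70 cm.
Lens 2: 1/d_i2 = 1/(17.3) − 1/(93.70) = 0.04713, so d_i2 = 21.22 cm; m₂ = −d_i2/d_o2 = -0.2264.
m = m₁·m₂ = (+3.250)(-0.2264) = -0.736.

m = -0.736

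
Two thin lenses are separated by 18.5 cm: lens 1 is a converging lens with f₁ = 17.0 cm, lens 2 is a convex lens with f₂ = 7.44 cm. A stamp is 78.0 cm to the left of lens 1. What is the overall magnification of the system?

Lens 1: 1/d_i1 = 1/(17.0) − 1/(78.0) = 0.04600, so d_i1 = 21.74 cm; m₁ = −d_i1/d_o1 = -0.2787.
d_o2 = 18.5 − (21.74) = -3.240 cm (virtual object).
Lens 2: 1/d_i2 = 1/(7.44) − 1/(-3.240) = 0.4431, so d_i2 = 2.257 cm; m₂ = −d_i2/d_o2 = +0.6966.
m = m₁·m₂ = (-0.2787)(+0.6966) = -0.194.

m = -0.194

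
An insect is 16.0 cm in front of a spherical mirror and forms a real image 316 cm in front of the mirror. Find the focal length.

Real image ⇒ d_i = +316 cm.
1/f = 1/d_o + 1/d_i = 1/(16.0) + 1/(316) = 0.06566, so f = 15.2 cm.
Since f is positive, the spherical mirror is concave.

f = 15.2 cm (concave)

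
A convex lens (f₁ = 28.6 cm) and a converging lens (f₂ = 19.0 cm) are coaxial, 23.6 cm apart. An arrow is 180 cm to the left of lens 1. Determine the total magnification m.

m = -0.122

Lens 1: 1/d_i1 = 1/(28.6) − 1/(180) = 0.02941, so d_i1 = 34.00 cm; m₁ = −d_i1/d_o1 = -0.1889.
d_o2 = 23.6 − (34.00) = -10.40 cm (virtual object).
Lens 2: 1/d_i2 = 1/(19.0) − 1/(-10.40) = 0.1488, so d_i2 = 6.721 cm; m₂ = −d_i2/d_o2 = +0.6463.
m = m₁·m₂ = (-0.1889)(+0.6463) = -0.122.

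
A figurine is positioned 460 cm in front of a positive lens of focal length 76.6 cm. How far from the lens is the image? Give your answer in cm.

Thin-lens equation: 1/q = 1/f − 1/p = 1/(76.60) − 1/(460) = 0.01305 − 0.002174 = 0.01088, so q = 91.9 cm.
The image is real, inverted and reduced, on the far side of the lens.

91.9 cm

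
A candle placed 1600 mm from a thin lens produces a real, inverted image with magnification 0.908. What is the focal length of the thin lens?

m = −d_i/d_o ⇒ d_i = −m·d_o = −(-0.908)·(1600) = 1453 mm.
1/f = 1/d_o + 1/d_i = 1/(1600) + 1/(1453) = 0.001313, so f = 761 mm.
Since f is positive, the thin lens is converging.

f = 761 mm (converging)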